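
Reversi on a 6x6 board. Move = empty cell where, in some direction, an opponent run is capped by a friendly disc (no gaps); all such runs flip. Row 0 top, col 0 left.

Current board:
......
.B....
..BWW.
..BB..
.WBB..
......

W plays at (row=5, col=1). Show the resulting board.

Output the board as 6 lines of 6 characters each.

Place W at (5,1); scan 8 dirs for brackets.
Dir NW: first cell '.' (not opp) -> no flip
Dir N: first cell 'W' (not opp) -> no flip
Dir NE: opp run (4,2) (3,3) capped by W -> flip
Dir W: first cell '.' (not opp) -> no flip
Dir E: first cell '.' (not opp) -> no flip
Dir SW: edge -> no flip
Dir S: edge -> no flip
Dir SE: edge -> no flip
All flips: (3,3) (4,2)

Answer: ......
.B....
..BWW.
..BW..
.WWB..
.W....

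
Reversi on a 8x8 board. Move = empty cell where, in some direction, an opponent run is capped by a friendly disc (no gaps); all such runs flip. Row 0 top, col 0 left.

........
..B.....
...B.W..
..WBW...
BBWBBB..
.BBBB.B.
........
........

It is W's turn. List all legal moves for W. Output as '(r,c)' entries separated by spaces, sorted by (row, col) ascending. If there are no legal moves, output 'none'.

(0,1): flips 2 -> legal
(0,2): no bracket -> illegal
(0,3): no bracket -> illegal
(1,1): no bracket -> illegal
(1,3): no bracket -> illegal
(1,4): flips 1 -> legal
(2,1): no bracket -> illegal
(2,2): no bracket -> illegal
(2,4): flips 1 -> legal
(3,0): no bracket -> illegal
(3,1): no bracket -> illegal
(3,5): no bracket -> illegal
(3,6): no bracket -> illegal
(4,6): flips 3 -> legal
(4,7): no bracket -> illegal
(5,0): flips 1 -> legal
(5,5): no bracket -> illegal
(5,7): no bracket -> illegal
(6,0): flips 1 -> legal
(6,1): flips 2 -> legal
(6,2): flips 1 -> legal
(6,3): no bracket -> illegal
(6,4): flips 3 -> legal
(6,5): flips 2 -> legal
(6,6): no bracket -> illegal
(6,7): flips 2 -> legal

Answer: (0,1) (1,4) (2,4) (4,6) (5,0) (6,0) (6,1) (6,2) (6,4) (6,5) (6,7)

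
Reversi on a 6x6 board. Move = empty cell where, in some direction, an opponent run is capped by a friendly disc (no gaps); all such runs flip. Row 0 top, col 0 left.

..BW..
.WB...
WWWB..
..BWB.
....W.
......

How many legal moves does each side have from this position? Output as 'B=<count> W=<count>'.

Answer: B=5 W=7

Derivation:
-- B to move --
(0,0): no bracket -> illegal
(0,1): no bracket -> illegal
(0,4): flips 1 -> legal
(1,0): flips 2 -> legal
(1,3): no bracket -> illegal
(1,4): no bracket -> illegal
(2,4): no bracket -> illegal
(3,0): flips 1 -> legal
(3,1): no bracket -> illegal
(3,5): no bracket -> illegal
(4,2): no bracket -> illegal
(4,3): flips 1 -> legal
(4,5): no bracket -> illegal
(5,3): no bracket -> illegal
(5,4): flips 1 -> legal
(5,5): no bracket -> illegal
B mobility = 5
-- W to move --
(0,1): flips 1 -> legal
(1,3): flips 2 -> legal
(1,4): no bracket -> illegal
(2,4): flips 2 -> legal
(2,5): no bracket -> illegal
(3,1): flips 1 -> legal
(3,5): flips 1 -> legal
(4,1): no bracket -> illegal
(4,2): flips 1 -> legal
(4,3): flips 1 -> legal
(4,5): no bracket -> illegal
W mobility = 7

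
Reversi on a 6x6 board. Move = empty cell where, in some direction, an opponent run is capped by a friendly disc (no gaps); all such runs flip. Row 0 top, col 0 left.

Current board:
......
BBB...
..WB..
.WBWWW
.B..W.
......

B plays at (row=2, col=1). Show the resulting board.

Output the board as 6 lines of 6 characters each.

Answer: ......
BBB...
.BBB..
.BBWWW
.B..W.
......

Derivation:
Place B at (2,1); scan 8 dirs for brackets.
Dir NW: first cell 'B' (not opp) -> no flip
Dir N: first cell 'B' (not opp) -> no flip
Dir NE: first cell 'B' (not opp) -> no flip
Dir W: first cell '.' (not opp) -> no flip
Dir E: opp run (2,2) capped by B -> flip
Dir SW: first cell '.' (not opp) -> no flip
Dir S: opp run (3,1) capped by B -> flip
Dir SE: first cell 'B' (not opp) -> no flip
All flips: (2,2) (3,1)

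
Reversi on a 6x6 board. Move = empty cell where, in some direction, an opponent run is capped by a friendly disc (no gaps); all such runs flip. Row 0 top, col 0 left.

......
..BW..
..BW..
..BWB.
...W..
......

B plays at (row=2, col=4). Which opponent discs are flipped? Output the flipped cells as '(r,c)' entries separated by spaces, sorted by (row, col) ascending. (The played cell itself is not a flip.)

Answer: (2,3)

Derivation:
Dir NW: opp run (1,3), next='.' -> no flip
Dir N: first cell '.' (not opp) -> no flip
Dir NE: first cell '.' (not opp) -> no flip
Dir W: opp run (2,3) capped by B -> flip
Dir E: first cell '.' (not opp) -> no flip
Dir SW: opp run (3,3), next='.' -> no flip
Dir S: first cell 'B' (not opp) -> no flip
Dir SE: first cell '.' (not opp) -> no flip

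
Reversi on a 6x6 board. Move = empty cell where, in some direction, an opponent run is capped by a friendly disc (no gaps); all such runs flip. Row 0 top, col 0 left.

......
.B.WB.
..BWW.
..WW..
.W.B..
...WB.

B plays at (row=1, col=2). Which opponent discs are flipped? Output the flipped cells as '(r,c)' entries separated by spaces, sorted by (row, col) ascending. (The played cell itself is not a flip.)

Answer: (1,3)

Derivation:
Dir NW: first cell '.' (not opp) -> no flip
Dir N: first cell '.' (not opp) -> no flip
Dir NE: first cell '.' (not opp) -> no flip
Dir W: first cell 'B' (not opp) -> no flip
Dir E: opp run (1,3) capped by B -> flip
Dir SW: first cell '.' (not opp) -> no flip
Dir S: first cell 'B' (not opp) -> no flip
Dir SE: opp run (2,3), next='.' -> no flip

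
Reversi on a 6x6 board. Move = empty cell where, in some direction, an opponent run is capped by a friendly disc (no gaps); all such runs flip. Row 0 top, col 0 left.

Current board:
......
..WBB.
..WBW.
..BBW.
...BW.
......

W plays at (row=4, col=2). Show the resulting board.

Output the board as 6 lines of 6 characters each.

Place W at (4,2); scan 8 dirs for brackets.
Dir NW: first cell '.' (not opp) -> no flip
Dir N: opp run (3,2) capped by W -> flip
Dir NE: opp run (3,3) capped by W -> flip
Dir W: first cell '.' (not opp) -> no flip
Dir E: opp run (4,3) capped by W -> flip
Dir SW: first cell '.' (not opp) -> no flip
Dir S: first cell '.' (not opp) -> no flip
Dir SE: first cell '.' (not opp) -> no flip
All flips: (3,2) (3,3) (4,3)

Answer: ......
..WBB.
..WBW.
..WWW.
..WWW.
......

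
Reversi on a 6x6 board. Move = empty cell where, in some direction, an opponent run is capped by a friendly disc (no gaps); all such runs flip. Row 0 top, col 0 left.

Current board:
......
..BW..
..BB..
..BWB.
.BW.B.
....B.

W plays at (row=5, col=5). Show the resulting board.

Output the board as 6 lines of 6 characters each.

Place W at (5,5); scan 8 dirs for brackets.
Dir NW: opp run (4,4) capped by W -> flip
Dir N: first cell '.' (not opp) -> no flip
Dir NE: edge -> no flip
Dir W: opp run (5,4), next='.' -> no flip
Dir E: edge -> no flip
Dir SW: edge -> no flip
Dir S: edge -> no flip
Dir SE: edge -> no flip
All flips: (4,4)

Answer: ......
..BW..
..BB..
..BWB.
.BW.W.
....BW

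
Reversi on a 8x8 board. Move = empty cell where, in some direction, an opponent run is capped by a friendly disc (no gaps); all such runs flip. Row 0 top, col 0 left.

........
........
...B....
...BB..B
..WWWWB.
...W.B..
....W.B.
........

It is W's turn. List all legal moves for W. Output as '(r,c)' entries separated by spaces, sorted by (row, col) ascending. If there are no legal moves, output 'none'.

Answer: (1,2) (1,3) (2,2) (2,4) (2,5) (4,7) (6,5) (7,7)

Derivation:
(1,2): flips 2 -> legal
(1,3): flips 2 -> legal
(1,4): no bracket -> illegal
(2,2): flips 1 -> legal
(2,4): flips 2 -> legal
(2,5): flips 1 -> legal
(2,6): no bracket -> illegal
(2,7): no bracket -> illegal
(3,2): no bracket -> illegal
(3,5): no bracket -> illegal
(3,6): no bracket -> illegal
(4,7): flips 1 -> legal
(5,4): no bracket -> illegal
(5,6): no bracket -> illegal
(5,7): no bracket -> illegal
(6,5): flips 1 -> legal
(6,7): no bracket -> illegal
(7,5): no bracket -> illegal
(7,6): no bracket -> illegal
(7,7): flips 2 -> legal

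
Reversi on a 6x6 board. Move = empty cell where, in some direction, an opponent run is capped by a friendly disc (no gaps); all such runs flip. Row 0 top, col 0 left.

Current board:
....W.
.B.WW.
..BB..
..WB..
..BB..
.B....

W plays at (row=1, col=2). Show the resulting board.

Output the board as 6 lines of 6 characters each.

Place W at (1,2); scan 8 dirs for brackets.
Dir NW: first cell '.' (not opp) -> no flip
Dir N: first cell '.' (not opp) -> no flip
Dir NE: first cell '.' (not opp) -> no flip
Dir W: opp run (1,1), next='.' -> no flip
Dir E: first cell 'W' (not opp) -> no flip
Dir SW: first cell '.' (not opp) -> no flip
Dir S: opp run (2,2) capped by W -> flip
Dir SE: opp run (2,3), next='.' -> no flip
All flips: (2,2)

Answer: ....W.
.BWWW.
..WB..
..WB..
..BB..
.B....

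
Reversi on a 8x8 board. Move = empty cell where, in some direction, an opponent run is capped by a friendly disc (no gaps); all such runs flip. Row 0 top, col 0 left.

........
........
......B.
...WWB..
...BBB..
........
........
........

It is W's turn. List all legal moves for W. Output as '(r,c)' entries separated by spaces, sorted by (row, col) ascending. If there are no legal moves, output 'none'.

Answer: (3,6) (5,2) (5,3) (5,4) (5,5) (5,6)

Derivation:
(1,5): no bracket -> illegal
(1,6): no bracket -> illegal
(1,7): no bracket -> illegal
(2,4): no bracket -> illegal
(2,5): no bracket -> illegal
(2,7): no bracket -> illegal
(3,2): no bracket -> illegal
(3,6): flips 1 -> legal
(3,7): no bracket -> illegal
(4,2): no bracket -> illegal
(4,6): no bracket -> illegal
(5,2): flips 1 -> legal
(5,3): flips 1 -> legal
(5,4): flips 1 -> legal
(5,5): flips 1 -> legal
(5,6): flips 1 -> legal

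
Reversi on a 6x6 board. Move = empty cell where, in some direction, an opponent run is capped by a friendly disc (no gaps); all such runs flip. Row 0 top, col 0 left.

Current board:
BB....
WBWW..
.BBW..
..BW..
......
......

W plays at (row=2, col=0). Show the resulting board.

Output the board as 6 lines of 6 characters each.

Place W at (2,0); scan 8 dirs for brackets.
Dir NW: edge -> no flip
Dir N: first cell 'W' (not opp) -> no flip
Dir NE: opp run (1,1), next='.' -> no flip
Dir W: edge -> no flip
Dir E: opp run (2,1) (2,2) capped by W -> flip
Dir SW: edge -> no flip
Dir S: first cell '.' (not opp) -> no flip
Dir SE: first cell '.' (not opp) -> no flip
All flips: (2,1) (2,2)

Answer: BB....
WBWW..
WWWW..
..BW..
......
......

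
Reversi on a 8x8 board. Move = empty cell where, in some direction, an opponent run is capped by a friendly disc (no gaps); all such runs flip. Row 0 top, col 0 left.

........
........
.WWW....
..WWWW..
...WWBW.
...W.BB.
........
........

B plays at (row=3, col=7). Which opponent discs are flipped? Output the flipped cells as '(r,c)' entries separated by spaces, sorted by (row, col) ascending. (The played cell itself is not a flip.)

Answer: (4,6)

Derivation:
Dir NW: first cell '.' (not opp) -> no flip
Dir N: first cell '.' (not opp) -> no flip
Dir NE: edge -> no flip
Dir W: first cell '.' (not opp) -> no flip
Dir E: edge -> no flip
Dir SW: opp run (4,6) capped by B -> flip
Dir S: first cell '.' (not opp) -> no flip
Dir SE: edge -> no flip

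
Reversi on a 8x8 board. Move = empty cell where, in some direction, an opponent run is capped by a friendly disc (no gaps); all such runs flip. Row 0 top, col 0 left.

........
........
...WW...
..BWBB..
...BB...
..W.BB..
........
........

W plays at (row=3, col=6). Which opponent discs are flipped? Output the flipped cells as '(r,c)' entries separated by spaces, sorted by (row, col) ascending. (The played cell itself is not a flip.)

Answer: (3,4) (3,5)

Derivation:
Dir NW: first cell '.' (not opp) -> no flip
Dir N: first cell '.' (not opp) -> no flip
Dir NE: first cell '.' (not opp) -> no flip
Dir W: opp run (3,5) (3,4) capped by W -> flip
Dir E: first cell '.' (not opp) -> no flip
Dir SW: first cell '.' (not opp) -> no flip
Dir S: first cell '.' (not opp) -> no flip
Dir SE: first cell '.' (not opp) -> no flip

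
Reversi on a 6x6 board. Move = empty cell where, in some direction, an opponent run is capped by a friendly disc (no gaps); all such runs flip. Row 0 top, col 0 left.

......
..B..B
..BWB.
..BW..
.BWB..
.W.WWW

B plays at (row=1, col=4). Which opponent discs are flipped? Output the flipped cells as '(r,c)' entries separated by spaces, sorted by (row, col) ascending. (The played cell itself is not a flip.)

Answer: (2,3)

Derivation:
Dir NW: first cell '.' (not opp) -> no flip
Dir N: first cell '.' (not opp) -> no flip
Dir NE: first cell '.' (not opp) -> no flip
Dir W: first cell '.' (not opp) -> no flip
Dir E: first cell 'B' (not opp) -> no flip
Dir SW: opp run (2,3) capped by B -> flip
Dir S: first cell 'B' (not opp) -> no flip
Dir SE: first cell '.' (not opp) -> no flip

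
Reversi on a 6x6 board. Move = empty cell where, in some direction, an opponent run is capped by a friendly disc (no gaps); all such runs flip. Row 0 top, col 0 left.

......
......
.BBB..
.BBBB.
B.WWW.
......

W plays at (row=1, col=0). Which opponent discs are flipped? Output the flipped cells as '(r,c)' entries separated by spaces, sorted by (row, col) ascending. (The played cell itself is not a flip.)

Dir NW: edge -> no flip
Dir N: first cell '.' (not opp) -> no flip
Dir NE: first cell '.' (not opp) -> no flip
Dir W: edge -> no flip
Dir E: first cell '.' (not opp) -> no flip
Dir SW: edge -> no flip
Dir S: first cell '.' (not opp) -> no flip
Dir SE: opp run (2,1) (3,2) capped by W -> flip

Answer: (2,1) (3,2)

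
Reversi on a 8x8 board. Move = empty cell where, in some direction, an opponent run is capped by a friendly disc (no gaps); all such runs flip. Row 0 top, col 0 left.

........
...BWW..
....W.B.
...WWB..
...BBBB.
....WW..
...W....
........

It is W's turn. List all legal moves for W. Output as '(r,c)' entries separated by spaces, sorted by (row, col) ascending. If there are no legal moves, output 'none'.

Answer: (0,2) (1,2) (2,5) (3,2) (3,6) (3,7) (5,2) (5,3) (5,6) (5,7)

Derivation:
(0,2): flips 1 -> legal
(0,3): no bracket -> illegal
(0,4): no bracket -> illegal
(1,2): flips 1 -> legal
(1,6): no bracket -> illegal
(1,7): no bracket -> illegal
(2,2): no bracket -> illegal
(2,3): no bracket -> illegal
(2,5): flips 2 -> legal
(2,7): no bracket -> illegal
(3,2): flips 1 -> legal
(3,6): flips 2 -> legal
(3,7): flips 2 -> legal
(4,2): no bracket -> illegal
(4,7): no bracket -> illegal
(5,2): flips 1 -> legal
(5,3): flips 1 -> legal
(5,6): flips 1 -> legal
(5,7): flips 2 -> legal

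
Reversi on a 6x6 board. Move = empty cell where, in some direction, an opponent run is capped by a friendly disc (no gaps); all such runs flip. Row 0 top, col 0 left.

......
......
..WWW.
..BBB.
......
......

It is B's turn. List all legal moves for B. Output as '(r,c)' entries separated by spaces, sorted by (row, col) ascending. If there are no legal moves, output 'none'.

(1,1): flips 1 -> legal
(1,2): flips 2 -> legal
(1,3): flips 1 -> legal
(1,4): flips 2 -> legal
(1,5): flips 1 -> legal
(2,1): no bracket -> illegal
(2,5): no bracket -> illegal
(3,1): no bracket -> illegal
(3,5): no bracket -> illegal

Answer: (1,1) (1,2) (1,3) (1,4) (1,5)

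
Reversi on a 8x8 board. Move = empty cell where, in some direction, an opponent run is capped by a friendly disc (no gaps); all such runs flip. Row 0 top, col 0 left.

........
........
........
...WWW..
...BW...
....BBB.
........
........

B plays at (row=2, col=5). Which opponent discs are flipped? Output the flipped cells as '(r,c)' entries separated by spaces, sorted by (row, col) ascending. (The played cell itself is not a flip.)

Answer: (3,4)

Derivation:
Dir NW: first cell '.' (not opp) -> no flip
Dir N: first cell '.' (not opp) -> no flip
Dir NE: first cell '.' (not opp) -> no flip
Dir W: first cell '.' (not opp) -> no flip
Dir E: first cell '.' (not opp) -> no flip
Dir SW: opp run (3,4) capped by B -> flip
Dir S: opp run (3,5), next='.' -> no flip
Dir SE: first cell '.' (not opp) -> no flip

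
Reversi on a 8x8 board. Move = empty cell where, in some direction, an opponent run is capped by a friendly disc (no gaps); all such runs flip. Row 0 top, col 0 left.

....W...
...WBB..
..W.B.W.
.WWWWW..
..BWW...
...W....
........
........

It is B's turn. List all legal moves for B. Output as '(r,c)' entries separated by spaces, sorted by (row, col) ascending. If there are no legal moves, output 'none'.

(0,2): flips 1 -> legal
(0,3): no bracket -> illegal
(0,5): no bracket -> illegal
(1,1): no bracket -> illegal
(1,2): flips 3 -> legal
(1,6): no bracket -> illegal
(1,7): no bracket -> illegal
(2,0): flips 1 -> legal
(2,1): no bracket -> illegal
(2,3): no bracket -> illegal
(2,5): no bracket -> illegal
(2,7): no bracket -> illegal
(3,0): no bracket -> illegal
(3,6): no bracket -> illegal
(3,7): flips 1 -> legal
(4,0): no bracket -> illegal
(4,1): no bracket -> illegal
(4,5): flips 2 -> legal
(4,6): flips 1 -> legal
(5,2): no bracket -> illegal
(5,4): flips 2 -> legal
(5,5): no bracket -> illegal
(6,2): no bracket -> illegal
(6,3): no bracket -> illegal
(6,4): flips 1 -> legal

Answer: (0,2) (1,2) (2,0) (3,7) (4,5) (4,6) (5,4) (6,4)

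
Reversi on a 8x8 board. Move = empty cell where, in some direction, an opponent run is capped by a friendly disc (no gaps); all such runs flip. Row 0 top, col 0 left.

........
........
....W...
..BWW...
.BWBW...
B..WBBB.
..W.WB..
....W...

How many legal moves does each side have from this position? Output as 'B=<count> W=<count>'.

-- B to move --
(1,3): no bracket -> illegal
(1,4): flips 3 -> legal
(1,5): no bracket -> illegal
(2,2): flips 2 -> legal
(2,3): flips 1 -> legal
(2,5): flips 1 -> legal
(3,1): no bracket -> illegal
(3,5): flips 2 -> legal
(4,5): flips 1 -> legal
(5,1): no bracket -> illegal
(5,2): flips 2 -> legal
(6,1): no bracket -> illegal
(6,3): flips 2 -> legal
(7,1): no bracket -> illegal
(7,2): no bracket -> illegal
(7,3): flips 1 -> legal
(7,5): no bracket -> illegal
B mobility = 9
-- W to move --
(2,1): no bracket -> illegal
(2,2): flips 1 -> legal
(2,3): no bracket -> illegal
(3,0): no bracket -> illegal
(3,1): flips 1 -> legal
(4,0): flips 1 -> legal
(4,5): no bracket -> illegal
(4,6): flips 1 -> legal
(4,7): flips 2 -> legal
(5,1): no bracket -> illegal
(5,2): flips 1 -> legal
(5,7): flips 3 -> legal
(6,0): no bracket -> illegal
(6,1): no bracket -> illegal
(6,3): no bracket -> illegal
(6,6): flips 2 -> legal
(6,7): no bracket -> illegal
(7,5): no bracket -> illegal
(7,6): no bracket -> illegal
W mobility = 8

Answer: B=9 W=8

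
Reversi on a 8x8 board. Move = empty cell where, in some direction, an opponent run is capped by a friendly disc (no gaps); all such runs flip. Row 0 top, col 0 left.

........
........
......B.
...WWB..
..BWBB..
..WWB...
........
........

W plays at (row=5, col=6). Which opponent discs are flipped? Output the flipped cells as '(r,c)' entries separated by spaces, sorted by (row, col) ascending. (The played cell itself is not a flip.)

Dir NW: opp run (4,5) capped by W -> flip
Dir N: first cell '.' (not opp) -> no flip
Dir NE: first cell '.' (not opp) -> no flip
Dir W: first cell '.' (not opp) -> no flip
Dir E: first cell '.' (not opp) -> no flip
Dir SW: first cell '.' (not opp) -> no flip
Dir S: first cell '.' (not opp) -> no flip
Dir SE: first cell '.' (not opp) -> no flip

Answer: (4,5)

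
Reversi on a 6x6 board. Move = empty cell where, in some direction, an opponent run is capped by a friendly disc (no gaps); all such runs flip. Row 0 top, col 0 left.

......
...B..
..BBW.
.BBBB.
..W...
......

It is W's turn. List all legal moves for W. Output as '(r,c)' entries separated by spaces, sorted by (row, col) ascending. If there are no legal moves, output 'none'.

Answer: (0,2) (1,2) (2,0) (2,1) (4,4)

Derivation:
(0,2): flips 1 -> legal
(0,3): no bracket -> illegal
(0,4): no bracket -> illegal
(1,1): no bracket -> illegal
(1,2): flips 2 -> legal
(1,4): no bracket -> illegal
(2,0): flips 1 -> legal
(2,1): flips 2 -> legal
(2,5): no bracket -> illegal
(3,0): no bracket -> illegal
(3,5): no bracket -> illegal
(4,0): no bracket -> illegal
(4,1): no bracket -> illegal
(4,3): no bracket -> illegal
(4,4): flips 1 -> legal
(4,5): no bracket -> illegal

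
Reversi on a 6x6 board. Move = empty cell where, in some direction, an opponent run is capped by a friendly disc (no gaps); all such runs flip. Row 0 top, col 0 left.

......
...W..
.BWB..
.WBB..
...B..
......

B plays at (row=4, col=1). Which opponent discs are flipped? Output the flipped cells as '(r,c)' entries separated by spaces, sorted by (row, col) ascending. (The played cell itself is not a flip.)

Dir NW: first cell '.' (not opp) -> no flip
Dir N: opp run (3,1) capped by B -> flip
Dir NE: first cell 'B' (not opp) -> no flip
Dir W: first cell '.' (not opp) -> no flip
Dir E: first cell '.' (not opp) -> no flip
Dir SW: first cell '.' (not opp) -> no flip
Dir S: first cell '.' (not opp) -> no flip
Dir SE: first cell '.' (not opp) -> no flip

Answer: (3,1)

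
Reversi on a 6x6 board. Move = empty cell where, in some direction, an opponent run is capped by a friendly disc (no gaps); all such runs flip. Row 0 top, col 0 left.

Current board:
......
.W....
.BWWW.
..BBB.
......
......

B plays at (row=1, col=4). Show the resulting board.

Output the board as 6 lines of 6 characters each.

Answer: ......
.W..B.
.BWBB.
..BBB.
......
......

Derivation:
Place B at (1,4); scan 8 dirs for brackets.
Dir NW: first cell '.' (not opp) -> no flip
Dir N: first cell '.' (not opp) -> no flip
Dir NE: first cell '.' (not opp) -> no flip
Dir W: first cell '.' (not opp) -> no flip
Dir E: first cell '.' (not opp) -> no flip
Dir SW: opp run (2,3) capped by B -> flip
Dir S: opp run (2,4) capped by B -> flip
Dir SE: first cell '.' (not opp) -> no flip
All flips: (2,3) (2,4)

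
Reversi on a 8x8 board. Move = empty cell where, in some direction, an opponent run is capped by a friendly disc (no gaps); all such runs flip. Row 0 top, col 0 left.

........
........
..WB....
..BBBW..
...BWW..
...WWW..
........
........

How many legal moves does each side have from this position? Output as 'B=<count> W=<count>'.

Answer: B=10 W=6

Derivation:
-- B to move --
(1,1): flips 1 -> legal
(1,2): flips 1 -> legal
(1,3): no bracket -> illegal
(2,1): flips 1 -> legal
(2,4): no bracket -> illegal
(2,5): no bracket -> illegal
(2,6): no bracket -> illegal
(3,1): no bracket -> illegal
(3,6): flips 1 -> legal
(4,2): no bracket -> illegal
(4,6): flips 2 -> legal
(5,2): no bracket -> illegal
(5,6): flips 1 -> legal
(6,2): no bracket -> illegal
(6,3): flips 1 -> legal
(6,4): flips 2 -> legal
(6,5): flips 1 -> legal
(6,6): flips 2 -> legal
B mobility = 10
-- W to move --
(1,2): flips 2 -> legal
(1,3): flips 3 -> legal
(1,4): no bracket -> illegal
(2,1): flips 2 -> legal
(2,4): flips 2 -> legal
(2,5): no bracket -> illegal
(3,1): flips 3 -> legal
(4,1): no bracket -> illegal
(4,2): flips 2 -> legal
(5,2): no bracket -> illegal
W mobility = 6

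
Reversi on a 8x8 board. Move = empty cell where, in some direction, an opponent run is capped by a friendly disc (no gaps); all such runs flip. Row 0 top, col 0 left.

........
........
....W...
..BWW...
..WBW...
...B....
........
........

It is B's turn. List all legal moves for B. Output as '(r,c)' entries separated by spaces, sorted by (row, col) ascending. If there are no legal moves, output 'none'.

(1,3): no bracket -> illegal
(1,4): no bracket -> illegal
(1,5): no bracket -> illegal
(2,2): no bracket -> illegal
(2,3): flips 1 -> legal
(2,5): flips 1 -> legal
(3,1): flips 1 -> legal
(3,5): flips 3 -> legal
(4,1): flips 1 -> legal
(4,5): flips 1 -> legal
(5,1): no bracket -> illegal
(5,2): flips 1 -> legal
(5,4): no bracket -> illegal
(5,5): no bracket -> illegal

Answer: (2,3) (2,5) (3,1) (3,5) (4,1) (4,5) (5,2)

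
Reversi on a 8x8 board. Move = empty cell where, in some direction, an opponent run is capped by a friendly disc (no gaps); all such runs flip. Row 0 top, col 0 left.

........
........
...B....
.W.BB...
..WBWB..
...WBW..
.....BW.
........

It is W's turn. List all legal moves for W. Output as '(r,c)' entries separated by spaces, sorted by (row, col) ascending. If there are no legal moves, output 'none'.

Answer: (1,3) (2,2) (2,4) (3,5) (4,6) (6,4) (7,5)

Derivation:
(1,2): no bracket -> illegal
(1,3): flips 3 -> legal
(1,4): no bracket -> illegal
(2,2): flips 1 -> legal
(2,4): flips 2 -> legal
(2,5): no bracket -> illegal
(3,2): no bracket -> illegal
(3,5): flips 1 -> legal
(3,6): no bracket -> illegal
(4,6): flips 1 -> legal
(5,2): no bracket -> illegal
(5,6): no bracket -> illegal
(6,3): no bracket -> illegal
(6,4): flips 2 -> legal
(7,4): no bracket -> illegal
(7,5): flips 1 -> legal
(7,6): no bracket -> illegal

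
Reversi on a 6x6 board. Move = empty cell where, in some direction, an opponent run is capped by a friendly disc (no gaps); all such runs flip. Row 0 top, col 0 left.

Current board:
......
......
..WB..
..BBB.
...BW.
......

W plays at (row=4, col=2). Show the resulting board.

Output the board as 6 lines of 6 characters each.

Answer: ......
......
..WB..
..WBB.
..WWW.
......

Derivation:
Place W at (4,2); scan 8 dirs for brackets.
Dir NW: first cell '.' (not opp) -> no flip
Dir N: opp run (3,2) capped by W -> flip
Dir NE: opp run (3,3), next='.' -> no flip
Dir W: first cell '.' (not opp) -> no flip
Dir E: opp run (4,3) capped by W -> flip
Dir SW: first cell '.' (not opp) -> no flip
Dir S: first cell '.' (not opp) -> no flip
Dir SE: first cell '.' (not opp) -> no flip
All flips: (3,2) (4,3)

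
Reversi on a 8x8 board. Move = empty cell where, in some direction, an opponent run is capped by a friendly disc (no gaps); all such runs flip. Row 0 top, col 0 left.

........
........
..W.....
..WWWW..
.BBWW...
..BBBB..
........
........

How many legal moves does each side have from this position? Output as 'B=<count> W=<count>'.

Answer: B=8 W=9

Derivation:
-- B to move --
(1,1): flips 3 -> legal
(1,2): flips 2 -> legal
(1,3): no bracket -> illegal
(2,1): flips 2 -> legal
(2,3): flips 3 -> legal
(2,4): flips 3 -> legal
(2,5): flips 2 -> legal
(2,6): flips 2 -> legal
(3,1): no bracket -> illegal
(3,6): no bracket -> illegal
(4,5): flips 2 -> legal
(4,6): no bracket -> illegal
B mobility = 8
-- W to move --
(3,0): no bracket -> illegal
(3,1): no bracket -> illegal
(4,0): flips 2 -> legal
(4,5): no bracket -> illegal
(4,6): no bracket -> illegal
(5,0): flips 1 -> legal
(5,1): flips 1 -> legal
(5,6): no bracket -> illegal
(6,1): flips 1 -> legal
(6,2): flips 3 -> legal
(6,3): flips 1 -> legal
(6,4): flips 1 -> legal
(6,5): flips 1 -> legal
(6,6): flips 1 -> legal
W mobility = 9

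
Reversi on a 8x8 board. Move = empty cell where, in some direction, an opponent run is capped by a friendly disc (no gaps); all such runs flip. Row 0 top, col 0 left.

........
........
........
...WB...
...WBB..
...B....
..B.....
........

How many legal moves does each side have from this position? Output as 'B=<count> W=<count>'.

-- B to move --
(2,2): flips 1 -> legal
(2,3): flips 2 -> legal
(2,4): no bracket -> illegal
(3,2): flips 1 -> legal
(4,2): flips 1 -> legal
(5,2): flips 1 -> legal
(5,4): no bracket -> illegal
B mobility = 5
-- W to move --
(2,3): no bracket -> illegal
(2,4): no bracket -> illegal
(2,5): flips 1 -> legal
(3,5): flips 1 -> legal
(3,6): no bracket -> illegal
(4,2): no bracket -> illegal
(4,6): flips 2 -> legal
(5,1): no bracket -> illegal
(5,2): no bracket -> illegal
(5,4): no bracket -> illegal
(5,5): flips 1 -> legal
(5,6): no bracket -> illegal
(6,1): no bracket -> illegal
(6,3): flips 1 -> legal
(6,4): no bracket -> illegal
(7,1): no bracket -> illegal
(7,2): no bracket -> illegal
(7,3): no bracket -> illegal
W mobility = 5

Answer: B=5 W=5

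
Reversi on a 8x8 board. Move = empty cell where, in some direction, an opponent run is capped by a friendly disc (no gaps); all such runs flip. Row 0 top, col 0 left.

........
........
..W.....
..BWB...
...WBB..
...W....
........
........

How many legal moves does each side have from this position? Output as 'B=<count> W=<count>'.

Answer: B=6 W=7

Derivation:
-- B to move --
(1,1): flips 2 -> legal
(1,2): flips 1 -> legal
(1,3): no bracket -> illegal
(2,1): no bracket -> illegal
(2,3): no bracket -> illegal
(2,4): no bracket -> illegal
(3,1): no bracket -> illegal
(4,2): flips 1 -> legal
(5,2): flips 1 -> legal
(5,4): flips 1 -> legal
(6,2): flips 1 -> legal
(6,3): no bracket -> illegal
(6,4): no bracket -> illegal
B mobility = 6
-- W to move --
(2,1): flips 1 -> legal
(2,3): no bracket -> illegal
(2,4): no bracket -> illegal
(2,5): flips 1 -> legal
(3,1): flips 1 -> legal
(3,5): flips 2 -> legal
(3,6): no bracket -> illegal
(4,1): no bracket -> illegal
(4,2): flips 1 -> legal
(4,6): flips 2 -> legal
(5,4): no bracket -> illegal
(5,5): flips 1 -> legal
(5,6): no bracket -> illegal
W mobility = 7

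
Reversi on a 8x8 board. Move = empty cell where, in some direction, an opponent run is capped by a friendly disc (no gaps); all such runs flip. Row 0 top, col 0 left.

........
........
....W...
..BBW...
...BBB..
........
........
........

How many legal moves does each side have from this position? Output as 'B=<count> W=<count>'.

Answer: B=5 W=5

Derivation:
-- B to move --
(1,3): no bracket -> illegal
(1,4): flips 2 -> legal
(1,5): flips 1 -> legal
(2,3): flips 1 -> legal
(2,5): flips 1 -> legal
(3,5): flips 1 -> legal
B mobility = 5
-- W to move --
(2,1): no bracket -> illegal
(2,2): no bracket -> illegal
(2,3): no bracket -> illegal
(3,1): flips 2 -> legal
(3,5): no bracket -> illegal
(3,6): no bracket -> illegal
(4,1): no bracket -> illegal
(4,2): flips 1 -> legal
(4,6): no bracket -> illegal
(5,2): flips 1 -> legal
(5,3): no bracket -> illegal
(5,4): flips 1 -> legal
(5,5): no bracket -> illegal
(5,6): flips 1 -> legal
W mobility = 5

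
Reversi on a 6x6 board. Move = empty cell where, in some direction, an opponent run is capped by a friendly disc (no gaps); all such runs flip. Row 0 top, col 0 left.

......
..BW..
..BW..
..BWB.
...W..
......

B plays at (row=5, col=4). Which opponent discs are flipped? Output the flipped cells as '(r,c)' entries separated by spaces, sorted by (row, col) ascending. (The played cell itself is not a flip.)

Dir NW: opp run (4,3) capped by B -> flip
Dir N: first cell '.' (not opp) -> no flip
Dir NE: first cell '.' (not opp) -> no flip
Dir W: first cell '.' (not opp) -> no flip
Dir E: first cell '.' (not opp) -> no flip
Dir SW: edge -> no flip
Dir S: edge -> no flip
Dir SE: edge -> no flip

Answer: (4,3)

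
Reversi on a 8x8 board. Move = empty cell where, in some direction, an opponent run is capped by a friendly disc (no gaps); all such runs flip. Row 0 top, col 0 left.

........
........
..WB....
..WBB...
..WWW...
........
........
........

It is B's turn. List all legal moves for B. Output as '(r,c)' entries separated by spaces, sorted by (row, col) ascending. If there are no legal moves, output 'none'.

(1,1): flips 1 -> legal
(1,2): no bracket -> illegal
(1,3): no bracket -> illegal
(2,1): flips 1 -> legal
(3,1): flips 1 -> legal
(3,5): no bracket -> illegal
(4,1): flips 1 -> legal
(4,5): no bracket -> illegal
(5,1): flips 1 -> legal
(5,2): flips 1 -> legal
(5,3): flips 1 -> legal
(5,4): flips 1 -> legal
(5,5): flips 1 -> legal

Answer: (1,1) (2,1) (3,1) (4,1) (5,1) (5,2) (5,3) (5,4) (5,5)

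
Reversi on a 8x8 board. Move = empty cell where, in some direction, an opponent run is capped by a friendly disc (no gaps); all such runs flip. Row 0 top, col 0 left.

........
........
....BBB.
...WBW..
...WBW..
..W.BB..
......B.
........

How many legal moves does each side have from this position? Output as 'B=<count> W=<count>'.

-- B to move --
(2,2): flips 1 -> legal
(2,3): no bracket -> illegal
(3,2): flips 2 -> legal
(3,6): flips 2 -> legal
(4,1): no bracket -> illegal
(4,2): flips 2 -> legal
(4,6): flips 2 -> legal
(5,1): no bracket -> illegal
(5,3): no bracket -> illegal
(5,6): flips 1 -> legal
(6,1): flips 2 -> legal
(6,2): no bracket -> illegal
(6,3): no bracket -> illegal
B mobility = 7
-- W to move --
(1,3): flips 1 -> legal
(1,4): no bracket -> illegal
(1,5): flips 2 -> legal
(1,6): flips 2 -> legal
(1,7): flips 1 -> legal
(2,3): flips 1 -> legal
(2,7): no bracket -> illegal
(3,6): no bracket -> illegal
(3,7): no bracket -> illegal
(4,6): no bracket -> illegal
(5,3): flips 1 -> legal
(5,6): no bracket -> illegal
(5,7): no bracket -> illegal
(6,3): flips 1 -> legal
(6,4): no bracket -> illegal
(6,5): flips 2 -> legal
(6,7): no bracket -> illegal
(7,5): no bracket -> illegal
(7,6): no bracket -> illegal
(7,7): flips 3 -> legal
W mobility = 9

Answer: B=7 W=9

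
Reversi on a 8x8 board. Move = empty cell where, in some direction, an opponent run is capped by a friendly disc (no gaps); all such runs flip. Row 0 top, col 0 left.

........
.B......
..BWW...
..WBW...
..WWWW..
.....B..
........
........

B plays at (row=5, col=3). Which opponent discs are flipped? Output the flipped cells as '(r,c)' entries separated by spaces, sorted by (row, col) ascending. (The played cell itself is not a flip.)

Answer: (4,3)

Derivation:
Dir NW: opp run (4,2), next='.' -> no flip
Dir N: opp run (4,3) capped by B -> flip
Dir NE: opp run (4,4), next='.' -> no flip
Dir W: first cell '.' (not opp) -> no flip
Dir E: first cell '.' (not opp) -> no flip
Dir SW: first cell '.' (not opp) -> no flip
Dir S: first cell '.' (not opp) -> no flip
Dir SE: first cell '.' (not opp) -> no flip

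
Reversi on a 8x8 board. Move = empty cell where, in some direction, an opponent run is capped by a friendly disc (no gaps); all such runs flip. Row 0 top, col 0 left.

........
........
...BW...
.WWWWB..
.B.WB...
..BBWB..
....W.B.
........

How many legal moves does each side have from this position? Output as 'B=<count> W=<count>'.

-- B to move --
(1,3): flips 1 -> legal
(1,4): flips 2 -> legal
(1,5): no bracket -> illegal
(2,0): no bracket -> illegal
(2,1): flips 1 -> legal
(2,2): flips 1 -> legal
(2,5): flips 3 -> legal
(3,0): flips 4 -> legal
(4,0): no bracket -> illegal
(4,2): flips 1 -> legal
(4,5): flips 1 -> legal
(6,3): no bracket -> illegal
(6,5): no bracket -> illegal
(7,3): flips 1 -> legal
(7,4): flips 2 -> legal
(7,5): flips 1 -> legal
B mobility = 11
-- W to move --
(1,2): flips 1 -> legal
(1,3): flips 1 -> legal
(1,4): flips 1 -> legal
(2,2): flips 1 -> legal
(2,5): no bracket -> illegal
(2,6): no bracket -> illegal
(3,0): no bracket -> illegal
(3,6): flips 1 -> legal
(4,0): no bracket -> illegal
(4,2): flips 1 -> legal
(4,5): flips 1 -> legal
(4,6): flips 2 -> legal
(5,0): flips 1 -> legal
(5,1): flips 3 -> legal
(5,6): flips 1 -> legal
(5,7): no bracket -> illegal
(6,1): flips 1 -> legal
(6,2): no bracket -> illegal
(6,3): flips 1 -> legal
(6,5): no bracket -> illegal
(6,7): no bracket -> illegal
(7,5): no bracket -> illegal
(7,6): no bracket -> illegal
(7,7): flips 3 -> legal
W mobility = 14

Answer: B=11 W=14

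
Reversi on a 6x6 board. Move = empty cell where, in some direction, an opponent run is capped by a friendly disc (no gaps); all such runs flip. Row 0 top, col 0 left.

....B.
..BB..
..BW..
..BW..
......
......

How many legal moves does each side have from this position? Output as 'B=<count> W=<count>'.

Answer: B=5 W=6

Derivation:
-- B to move --
(1,4): flips 1 -> legal
(2,4): flips 1 -> legal
(3,4): flips 2 -> legal
(4,2): no bracket -> illegal
(4,3): flips 2 -> legal
(4,4): flips 1 -> legal
B mobility = 5
-- W to move --
(0,1): flips 1 -> legal
(0,2): no bracket -> illegal
(0,3): flips 1 -> legal
(0,5): no bracket -> illegal
(1,1): flips 1 -> legal
(1,4): no bracket -> illegal
(1,5): no bracket -> illegal
(2,1): flips 1 -> legal
(2,4): no bracket -> illegal
(3,1): flips 1 -> legal
(4,1): flips 1 -> legal
(4,2): no bracket -> illegal
(4,3): no bracket -> illegal
W mobility = 6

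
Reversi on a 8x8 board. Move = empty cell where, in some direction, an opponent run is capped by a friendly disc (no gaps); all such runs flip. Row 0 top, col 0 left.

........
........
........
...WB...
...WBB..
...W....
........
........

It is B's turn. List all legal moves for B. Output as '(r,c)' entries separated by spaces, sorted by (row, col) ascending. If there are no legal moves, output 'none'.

(2,2): flips 1 -> legal
(2,3): no bracket -> illegal
(2,4): no bracket -> illegal
(3,2): flips 1 -> legal
(4,2): flips 1 -> legal
(5,2): flips 1 -> legal
(5,4): no bracket -> illegal
(6,2): flips 1 -> legal
(6,3): no bracket -> illegal
(6,4): no bracket -> illegal

Answer: (2,2) (3,2) (4,2) (5,2) (6,2)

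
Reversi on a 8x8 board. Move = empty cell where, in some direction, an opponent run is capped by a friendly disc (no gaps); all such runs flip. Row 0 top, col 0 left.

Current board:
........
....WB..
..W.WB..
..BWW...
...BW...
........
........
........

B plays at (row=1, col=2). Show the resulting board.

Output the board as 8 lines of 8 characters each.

Answer: ........
..B.WB..
..B.WB..
..BWW...
...BW...
........
........
........

Derivation:
Place B at (1,2); scan 8 dirs for brackets.
Dir NW: first cell '.' (not opp) -> no flip
Dir N: first cell '.' (not opp) -> no flip
Dir NE: first cell '.' (not opp) -> no flip
Dir W: first cell '.' (not opp) -> no flip
Dir E: first cell '.' (not opp) -> no flip
Dir SW: first cell '.' (not opp) -> no flip
Dir S: opp run (2,2) capped by B -> flip
Dir SE: first cell '.' (not opp) -> no flip
All flips: (2,2)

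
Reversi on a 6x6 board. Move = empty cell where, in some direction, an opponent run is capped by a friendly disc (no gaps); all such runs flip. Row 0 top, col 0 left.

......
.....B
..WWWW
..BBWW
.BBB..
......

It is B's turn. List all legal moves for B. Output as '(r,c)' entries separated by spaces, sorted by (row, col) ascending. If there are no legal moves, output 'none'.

Answer: (1,1) (1,2) (1,3) (1,4) (4,5)

Derivation:
(1,1): flips 1 -> legal
(1,2): flips 1 -> legal
(1,3): flips 1 -> legal
(1,4): flips 1 -> legal
(2,1): no bracket -> illegal
(3,1): no bracket -> illegal
(4,4): no bracket -> illegal
(4,5): flips 2 -> legal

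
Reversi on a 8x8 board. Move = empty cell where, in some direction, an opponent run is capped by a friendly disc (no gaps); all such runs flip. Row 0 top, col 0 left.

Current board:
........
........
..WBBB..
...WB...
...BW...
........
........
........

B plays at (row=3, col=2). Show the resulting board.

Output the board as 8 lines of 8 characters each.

Answer: ........
........
..WBBB..
..BBB...
...BW...
........
........
........

Derivation:
Place B at (3,2); scan 8 dirs for brackets.
Dir NW: first cell '.' (not opp) -> no flip
Dir N: opp run (2,2), next='.' -> no flip
Dir NE: first cell 'B' (not opp) -> no flip
Dir W: first cell '.' (not opp) -> no flip
Dir E: opp run (3,3) capped by B -> flip
Dir SW: first cell '.' (not opp) -> no flip
Dir S: first cell '.' (not opp) -> no flip
Dir SE: first cell 'B' (not opp) -> no flip
All flips: (3,3)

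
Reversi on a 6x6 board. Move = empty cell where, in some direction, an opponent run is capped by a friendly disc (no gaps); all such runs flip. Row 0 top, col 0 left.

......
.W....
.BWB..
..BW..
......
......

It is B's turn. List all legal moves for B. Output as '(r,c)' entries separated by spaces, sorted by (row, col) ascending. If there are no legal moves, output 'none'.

(0,0): no bracket -> illegal
(0,1): flips 1 -> legal
(0,2): no bracket -> illegal
(1,0): no bracket -> illegal
(1,2): flips 1 -> legal
(1,3): no bracket -> illegal
(2,0): no bracket -> illegal
(2,4): no bracket -> illegal
(3,1): no bracket -> illegal
(3,4): flips 1 -> legal
(4,2): no bracket -> illegal
(4,3): flips 1 -> legal
(4,4): no bracket -> illegal

Answer: (0,1) (1,2) (3,4) (4,3)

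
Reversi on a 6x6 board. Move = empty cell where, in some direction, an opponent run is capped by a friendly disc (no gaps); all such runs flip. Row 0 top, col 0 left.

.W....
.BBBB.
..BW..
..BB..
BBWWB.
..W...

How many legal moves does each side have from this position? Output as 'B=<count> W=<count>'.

-- B to move --
(0,0): no bracket -> illegal
(0,2): no bracket -> illegal
(1,0): no bracket -> illegal
(2,4): flips 1 -> legal
(3,1): no bracket -> illegal
(3,4): flips 1 -> legal
(5,1): flips 1 -> legal
(5,3): flips 1 -> legal
(5,4): flips 1 -> legal
B mobility = 5
-- W to move --
(0,0): no bracket -> illegal
(0,2): flips 3 -> legal
(0,3): flips 1 -> legal
(0,4): no bracket -> illegal
(0,5): flips 1 -> legal
(1,0): no bracket -> illegal
(1,5): no bracket -> illegal
(2,0): no bracket -> illegal
(2,1): flips 3 -> legal
(2,4): flips 1 -> legal
(2,5): no bracket -> illegal
(3,0): flips 1 -> legal
(3,1): no bracket -> illegal
(3,4): no bracket -> illegal
(3,5): no bracket -> illegal
(4,5): flips 1 -> legal
(5,0): flips 2 -> legal
(5,1): no bracket -> illegal
(5,3): no bracket -> illegal
(5,4): no bracket -> illegal
(5,5): no bracket -> illegal
W mobility = 8

Answer: B=5 W=8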